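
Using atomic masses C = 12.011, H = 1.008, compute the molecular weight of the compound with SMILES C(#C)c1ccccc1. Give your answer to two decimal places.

102.14

Molecular formula: C8H6.
M = 8×12.011 + 6×1.008 = 102.14 g/mol.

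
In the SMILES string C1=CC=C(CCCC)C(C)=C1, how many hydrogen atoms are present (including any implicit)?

16

Hydrogens are implicit in SMILES; fill each atom to its normal valence:
  4 × C (aromatic): 1 H each → 4
  3 × C: 2 H each → 6
  2 × C: 3 H each → 6
  2 × C (aromatic): no H
  Total hydrogens = 16.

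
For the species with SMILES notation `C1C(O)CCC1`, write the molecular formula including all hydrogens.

C5H10O

Heavy atoms from the SMILES: 5 C, 1 O.
Implicit hydrogens by atom environment:
  4 × C: 2 H each → 8
  1 × C: 1 H
  1 × O: 1 H
  Total hydrogens = 10.
Molecular formula: C5H10O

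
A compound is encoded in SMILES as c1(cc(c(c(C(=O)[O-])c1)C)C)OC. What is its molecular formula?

C10H11O3-

Heavy atoms from the SMILES: 10 C, 3 O.
Implicit hydrogens by atom environment:
  4 × C (aromatic): no H
  3 × C: 3 H each → 9
  2 × C (aromatic): 1 H each → 2
  2 × O: no H
  1 × C: no H
  1 × O (charge -1): no H
  Total hydrogens = 11.
Net charge -1.
Molecular formula: C10H11O3-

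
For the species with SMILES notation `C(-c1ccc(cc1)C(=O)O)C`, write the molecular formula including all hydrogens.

Heavy atoms from the SMILES: 9 C, 2 O.
Implicit hydrogens by atom environment:
  4 × C (aromatic): 1 H each → 4
  2 × C (aromatic): no H
  1 × C: 3 H
  1 × C: 2 H
  1 × C: no H
  1 × O: 1 H
  1 × O: no H
  Total hydrogens = 10.
Molecular formula: C9H10O2

C9H10O2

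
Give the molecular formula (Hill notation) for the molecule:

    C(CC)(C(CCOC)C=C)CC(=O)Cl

Heavy atoms from the SMILES: 11 C, 1 Cl, 2 O.
Implicit hydrogens by atom environment:
  5 × C: 2 H each → 10
  3 × C: 1 H each → 3
  2 × C: 3 H each → 6
  2 × O: no H
  1 × C: no H
  1 × Cl: no H
  Total hydrogens = 19.
Molecular formula: C11H19ClO2

C11H19ClO2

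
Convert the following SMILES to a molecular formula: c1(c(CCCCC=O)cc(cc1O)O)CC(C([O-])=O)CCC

Heavy atoms from the SMILES: 17 C, 5 O.
Implicit hydrogens by atom environment:
  7 × C: 2 H each → 14
  4 × C (aromatic): no H
  2 × C (aromatic): 1 H each → 2
  2 × C: 1 H each → 2
  2 × O: 1 H each → 2
  2 × O: no H
  1 × C: 3 H
  1 × C: no H
  1 × O (charge -1): no H
  Total hydrogens = 23.
Net charge -1.
Molecular formula: C17H23O5-

C17H23O5-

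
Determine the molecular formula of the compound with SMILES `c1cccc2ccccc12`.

C10H8

Heavy atoms from the SMILES: 10 C.
Implicit hydrogens by atom environment:
  8 × C (aromatic): 1 H each → 8
  2 × C (aromatic): no H
  Total hydrogens = 8.
Molecular formula: C10H8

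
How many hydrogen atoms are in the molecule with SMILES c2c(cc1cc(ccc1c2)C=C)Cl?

9

Hydrogens are implicit in SMILES; fill each atom to its normal valence:
  6 × C (aromatic): 1 H each → 6
  4 × C (aromatic): no H
  1 × C: 2 H
  1 × C: 1 H
  1 × Cl: no H
  Total hydrogens = 9.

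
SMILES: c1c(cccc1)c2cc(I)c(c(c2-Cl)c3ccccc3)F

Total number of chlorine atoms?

The symbol for chlorine appears 1 time in the SMILES.

1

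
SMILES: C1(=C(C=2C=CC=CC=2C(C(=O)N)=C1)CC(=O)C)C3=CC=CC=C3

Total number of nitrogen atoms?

The symbol for nitrogen appears 1 time in the SMILES.

1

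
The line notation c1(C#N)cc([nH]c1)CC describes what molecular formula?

Heavy atoms from the SMILES: 7 C, 2 N.
Implicit hydrogens by atom environment:
  2 × C (aromatic): 1 H each → 2
  2 × C (aromatic): no H
  1 × C: 3 H
  1 × C: 2 H
  1 × C: no H
  1 × N (aromatic): 1 H
  1 × N: no H
  Total hydrogens = 8.
Molecular formula: C7H8N2

C7H8N2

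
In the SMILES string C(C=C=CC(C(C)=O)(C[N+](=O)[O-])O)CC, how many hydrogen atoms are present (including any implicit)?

15

Hydrogens are implicit in SMILES; fill each atom to its normal valence:
  3 × C: 2 H each → 6
  3 × C: no H
  2 × C: 3 H each → 6
  2 × C: 1 H each → 2
  2 × O: no H
  1 × N (charge +1): no H
  1 × O: 1 H
  1 × O (charge -1): no H
  Total hydrogens = 15.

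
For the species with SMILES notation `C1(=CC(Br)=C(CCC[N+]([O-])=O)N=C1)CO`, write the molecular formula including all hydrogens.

Heavy atoms from the SMILES: 1 Br, 9 C, 2 N, 3 O.
Implicit hydrogens by atom environment:
  4 × C: 2 H each → 8
  3 × C (aromatic): no H
  2 × C (aromatic): 1 H each → 2
  1 × Br: no H
  1 × N (aromatic): no H
  1 × N (charge +1): no H
  1 × O: 1 H
  1 × O: no H
  1 × O (charge -1): no H
  Total hydrogens = 11.
Molecular formula: C9H11BrN2O3

C9H11BrN2O3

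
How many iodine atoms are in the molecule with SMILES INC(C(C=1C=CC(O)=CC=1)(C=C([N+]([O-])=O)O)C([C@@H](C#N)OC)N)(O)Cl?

1

The symbol for iodine appears 1 time in the SMILES.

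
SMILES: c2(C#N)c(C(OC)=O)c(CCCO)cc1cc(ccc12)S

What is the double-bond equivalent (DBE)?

10

Molecular formula from the SMILES: C16H15NO3S.
DoU = (2C + 2 + N − H − X)/2 = (2·16 + 2 + 1 − 15 − 0)/2 = 20/2 = 10.
(Structurally: 2 ring(s) + 8 π bond(s) = 10.)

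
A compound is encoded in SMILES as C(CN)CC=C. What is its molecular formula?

C5H11N

Heavy atoms from the SMILES: 5 C, 1 N.
Implicit hydrogens by atom environment:
  4 × C: 2 H each → 8
  1 × C: 1 H
  1 × N: 2 H
  Total hydrogens = 11.
Molecular formula: C5H11N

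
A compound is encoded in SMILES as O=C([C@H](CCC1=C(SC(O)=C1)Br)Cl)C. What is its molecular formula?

Heavy atoms from the SMILES: 1 Br, 9 C, 1 Cl, 2 O, 1 S.
Implicit hydrogens by atom environment:
  3 × C (aromatic): no H
  2 × C: 2 H each → 4
  1 × Br: no H
  1 × C: 3 H
  1 × C (aromatic): 1 H
  1 × C: 1 H
  1 × C: no H
  1 × Cl: no H
  1 × O: 1 H
  1 × O: no H
  1 × S (aromatic): no H
  Total hydrogens = 10.
Molecular formula: C9H10BrClO2S

C9H10BrClO2S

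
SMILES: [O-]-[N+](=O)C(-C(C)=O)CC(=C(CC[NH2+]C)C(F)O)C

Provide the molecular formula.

Heavy atoms from the SMILES: 11 C, 1 F, 2 N, 4 O.
Implicit hydrogens by atom environment:
  3 × C: 3 H each → 9
  3 × C: 2 H each → 6
  3 × C: no H
  2 × C: 1 H each → 2
  2 × O: no H
  1 × F: no H
  1 × N (charge +1): 2 H
  1 × N (charge +1): no H
  1 × O: 1 H
  1 × O (charge -1): no H
  Total hydrogens = 20.
Net charge +1.
Molecular formula: C11H20FN2O4+

C11H20FN2O4+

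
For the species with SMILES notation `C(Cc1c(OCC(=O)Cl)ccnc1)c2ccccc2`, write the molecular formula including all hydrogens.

C15H14ClNO2

Heavy atoms from the SMILES: 15 C, 1 Cl, 1 N, 2 O.
Implicit hydrogens by atom environment:
  8 × C (aromatic): 1 H each → 8
  3 × C: 2 H each → 6
  3 × C (aromatic): no H
  2 × O: no H
  1 × C: no H
  1 × Cl: no H
  1 × N (aromatic): no H
  Total hydrogens = 14.
Molecular formula: C15H14ClNO2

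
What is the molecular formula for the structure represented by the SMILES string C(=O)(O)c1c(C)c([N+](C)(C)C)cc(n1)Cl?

Heavy atoms from the SMILES: 10 C, 1 Cl, 2 N, 2 O.
Implicit hydrogens by atom environment:
  4 × C: 3 H each → 12
  4 × C (aromatic): no H
  1 × C (aromatic): 1 H
  1 × C: no H
  1 × Cl: no H
  1 × N (aromatic): no H
  1 × N (charge +1): no H
  1 × O: 1 H
  1 × O: no H
  Total hydrogens = 14.
Net charge +1.
Molecular formula: C10H14ClN2O2+

C10H14ClN2O2+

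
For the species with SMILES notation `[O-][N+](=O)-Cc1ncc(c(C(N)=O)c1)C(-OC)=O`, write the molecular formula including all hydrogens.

Heavy atoms from the SMILES: 9 C, 3 N, 5 O.
Implicit hydrogens by atom environment:
  4 × O: no H
  3 × C (aromatic): no H
  2 × C (aromatic): 1 H each → 2
  2 × C: no H
  1 × C: 3 H
  1 × C: 2 H
  1 × N: 2 H
  1 × N (aromatic): no H
  1 × N (charge +1): no H
  1 × O (charge -1): no H
  Total hydrogens = 9.
Molecular formula: C9H9N3O5

C9H9N3O5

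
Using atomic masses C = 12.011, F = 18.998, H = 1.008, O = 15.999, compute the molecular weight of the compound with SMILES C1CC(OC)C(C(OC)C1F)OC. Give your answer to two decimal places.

Molecular formula: C9H17FO3.
M = 9×12.011 + 1×18.998 + 17×1.008 + 3×15.999 = 192.23 g/mol.

192.23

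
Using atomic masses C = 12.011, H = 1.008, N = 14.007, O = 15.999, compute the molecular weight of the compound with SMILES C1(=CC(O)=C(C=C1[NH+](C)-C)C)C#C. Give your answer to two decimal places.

176.24

Molecular formula: C11H14NO+.
M = 11×12.011 + 14×1.008 + 1×14.007 + 1×15.999 = 176.24 g/mol.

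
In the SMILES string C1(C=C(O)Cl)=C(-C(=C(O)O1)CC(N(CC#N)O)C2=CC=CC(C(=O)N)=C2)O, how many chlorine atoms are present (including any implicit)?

1

The symbol for chlorine appears 1 time in the SMILES.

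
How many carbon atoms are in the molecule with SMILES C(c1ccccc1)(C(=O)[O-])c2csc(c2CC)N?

14

The symbol for carbon appears 14 times in the SMILES. Lowercase c denotes aromatic carbon and counts toward C.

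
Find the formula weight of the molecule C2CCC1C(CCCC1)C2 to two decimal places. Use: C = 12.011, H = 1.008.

138.25

Molecular formula: C10H18.
M = 10×12.011 + 18×1.008 = 138.25 g/mol.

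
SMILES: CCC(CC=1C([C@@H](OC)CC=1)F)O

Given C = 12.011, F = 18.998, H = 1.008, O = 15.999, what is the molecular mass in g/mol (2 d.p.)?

Molecular formula: C10H17FO2.
M = 10×12.011 + 1×18.998 + 17×1.008 + 2×15.999 = 188.24 g/mol.

188.24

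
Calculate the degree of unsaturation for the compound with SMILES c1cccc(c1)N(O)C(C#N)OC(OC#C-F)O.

8

Molecular formula from the SMILES: C11H9FN2O4.
DoU = (2C + 2 + N − H − X)/2 = (2·11 + 2 + 2 − 9 − 1)/2 = 16/2 = 8.
(Structurally: 1 ring(s) + 7 π bond(s) = 8.)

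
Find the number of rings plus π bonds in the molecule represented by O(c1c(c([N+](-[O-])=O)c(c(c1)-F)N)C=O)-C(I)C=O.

7

Molecular formula from the SMILES: C9H6FIN2O5.
DoU = (2C + 2 + N − H − X)/2 = (2·9 + 2 + 2 − 6 − 2)/2 = 14/2 = 7.
(Structurally: 1 ring(s) + 6 π bond(s) = 7.)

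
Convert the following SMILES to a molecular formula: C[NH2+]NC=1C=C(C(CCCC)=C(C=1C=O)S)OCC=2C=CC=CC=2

Heavy atoms from the SMILES: 19 C, 2 N, 2 O, 1 S.
Implicit hydrogens by atom environment:
  6 × C (aromatic): 1 H each → 6
  6 × C (aromatic): no H
  4 × C: 2 H each → 8
  2 × C: 3 H each → 6
  2 × O: no H
  1 × C: 1 H
  1 × N (charge +1): 2 H
  1 × N: 1 H
  1 × S: 1 H
  Total hydrogens = 25.
Net charge +1.
Molecular formula: C19H25N2O2S+

C19H25N2O2S+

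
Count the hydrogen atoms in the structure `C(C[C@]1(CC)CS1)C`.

Hydrogens are implicit in SMILES; fill each atom to its normal valence:
  4 × C: 2 H each → 8
  2 × C: 3 H each → 6
  1 × C: no H
  1 × S: no H
  Total hydrogens = 14.

14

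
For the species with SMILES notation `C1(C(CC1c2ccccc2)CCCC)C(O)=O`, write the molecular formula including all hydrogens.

C15H20O2

Heavy atoms from the SMILES: 15 C, 2 O.
Implicit hydrogens by atom environment:
  5 × C (aromatic): 1 H each → 5
  4 × C: 2 H each → 8
  3 × C: 1 H each → 3
  1 × C: 3 H
  1 × C: no H
  1 × C (aromatic): no H
  1 × O: 1 H
  1 × O: no H
  Total hydrogens = 20.
Molecular formula: C15H20O2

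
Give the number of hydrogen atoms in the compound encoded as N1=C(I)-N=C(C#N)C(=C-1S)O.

Hydrogens are implicit in SMILES; fill each atom to its normal valence:
  4 × C (aromatic): no H
  2 × N (aromatic): no H
  1 × C: no H
  1 × I: no H
  1 × N: no H
  1 × O: 1 H
  1 × S: 1 H
  Total hydrogens = 2.

2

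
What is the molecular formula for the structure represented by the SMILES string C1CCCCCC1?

Heavy atoms from the SMILES: 7 C.
Implicit hydrogens by atom environment:
  7 × C: 2 H each → 14
  Total hydrogens = 14.
Molecular formula: C7H14

C7H14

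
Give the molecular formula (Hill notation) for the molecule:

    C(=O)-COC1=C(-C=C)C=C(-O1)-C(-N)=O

Heavy atoms from the SMILES: 9 C, 1 N, 4 O.
Implicit hydrogens by atom environment:
  3 × C (aromatic): no H
  3 × O: no H
  2 × C: 2 H each → 4
  2 × C: 1 H each → 2
  1 × C (aromatic): 1 H
  1 × C: no H
  1 × N: 2 H
  1 × O (aromatic): no H
  Total hydrogens = 9.
Molecular formula: C9H9NO4

C9H9NO4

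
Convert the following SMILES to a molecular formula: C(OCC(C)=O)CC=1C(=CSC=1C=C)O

C11H14O3S

Heavy atoms from the SMILES: 11 C, 3 O, 1 S.
Implicit hydrogens by atom environment:
  4 × C: 2 H each → 8
  3 × C (aromatic): no H
  2 × O: no H
  1 × C: 3 H
  1 × C (aromatic): 1 H
  1 × C: 1 H
  1 × C: no H
  1 × O: 1 H
  1 × S (aromatic): no H
  Total hydrogens = 14.
Molecular formula: C11H14O3S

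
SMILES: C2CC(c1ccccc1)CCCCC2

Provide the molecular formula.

C14H20

Heavy atoms from the SMILES: 14 C.
Implicit hydrogens by atom environment:
  7 × C: 2 H each → 14
  5 × C (aromatic): 1 H each → 5
  1 × C: 1 H
  1 × C (aromatic): no H
  Total hydrogens = 20.
Molecular formula: C14H20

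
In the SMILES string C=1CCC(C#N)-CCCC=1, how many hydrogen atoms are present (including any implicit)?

13

Hydrogens are implicit in SMILES; fill each atom to its normal valence:
  5 × C: 2 H each → 10
  3 × C: 1 H each → 3
  1 × C: no H
  1 × N: no H
  Total hydrogens = 13.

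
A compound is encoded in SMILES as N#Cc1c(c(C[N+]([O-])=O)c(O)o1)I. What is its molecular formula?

C6H3IN2O4

Heavy atoms from the SMILES: 6 C, 1 I, 2 N, 4 O.
Implicit hydrogens by atom environment:
  4 × C (aromatic): no H
  1 × C: 2 H
  1 × C: no H
  1 × I: no H
  1 × N: no H
  1 × N (charge +1): no H
  1 × O: 1 H
  1 × O (aromatic): no H
  1 × O: no H
  1 × O (charge -1): no H
  Total hydrogens = 3.
Molecular formula: C6H3IN2O4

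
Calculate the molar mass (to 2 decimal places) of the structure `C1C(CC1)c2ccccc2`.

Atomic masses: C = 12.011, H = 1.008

132.21

Molecular formula: C10H12.
M = 10×12.011 + 12×1.008 = 132.21 g/mol.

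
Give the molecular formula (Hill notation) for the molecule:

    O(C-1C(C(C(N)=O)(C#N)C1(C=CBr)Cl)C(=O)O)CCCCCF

Heavy atoms from the SMILES: 1 Br, 14 C, 1 Cl, 1 F, 2 N, 4 O.
Implicit hydrogens by atom environment:
  5 × C: 2 H each → 10
  5 × C: no H
  4 × C: 1 H each → 4
  3 × O: no H
  1 × Br: no H
  1 × Cl: no H
  1 × F: no H
  1 × N: 2 H
  1 × N: no H
  1 × O: 1 H
  Total hydrogens = 17.
Molecular formula: C14H17BrClFN2O4

C14H17BrClFN2O4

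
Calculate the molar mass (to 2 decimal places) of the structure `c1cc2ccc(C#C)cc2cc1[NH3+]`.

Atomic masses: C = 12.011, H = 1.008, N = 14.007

168.22

Molecular formula: C12H10N+.
M = 12×12.011 + 10×1.008 + 1×14.007 = 168.22 g/mol.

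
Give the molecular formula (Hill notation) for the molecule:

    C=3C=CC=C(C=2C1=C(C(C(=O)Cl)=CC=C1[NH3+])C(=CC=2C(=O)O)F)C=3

C18H12ClFNO3+

Heavy atoms from the SMILES: 18 C, 1 Cl, 1 F, 1 N, 3 O.
Implicit hydrogens by atom environment:
  8 × C (aromatic): 1 H each → 8
  8 × C (aromatic): no H
  2 × C: no H
  2 × O: no H
  1 × Cl: no H
  1 × F: no H
  1 × N (charge +1): 3 H
  1 × O: 1 H
  Total hydrogens = 12.
Net charge +1.
Molecular formula: C18H12ClFNO3+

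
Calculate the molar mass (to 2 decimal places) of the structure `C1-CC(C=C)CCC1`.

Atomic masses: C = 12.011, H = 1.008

Molecular formula: C8H14.
M = 8×12.011 + 14×1.008 = 110.20 g/mol.

110.20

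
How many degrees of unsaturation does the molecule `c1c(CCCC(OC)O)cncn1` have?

4

Molecular formula from the SMILES: C9H14N2O2.
DoU = (2C + 2 + N − H − X)/2 = (2·9 + 2 + 2 − 14 − 0)/2 = 8/2 = 4.
(Structurally: 1 ring(s) + 3 π bond(s) = 4.)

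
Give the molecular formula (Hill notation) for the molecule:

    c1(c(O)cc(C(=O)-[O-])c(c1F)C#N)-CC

Heavy atoms from the SMILES: 10 C, 1 F, 1 N, 3 O.
Implicit hydrogens by atom environment:
  5 × C (aromatic): no H
  2 × C: no H
  1 × C: 3 H
  1 × C: 2 H
  1 × C (aromatic): 1 H
  1 × F: no H
  1 × N: no H
  1 × O: 1 H
  1 × O: no H
  1 × O (charge -1): no H
  Total hydrogens = 7.
Net charge -1.
Molecular formula: C10H7FNO3-

C10H7FNO3-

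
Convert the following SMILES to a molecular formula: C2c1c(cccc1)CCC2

C10H12

Heavy atoms from the SMILES: 10 C.
Implicit hydrogens by atom environment:
  4 × C: 2 H each → 8
  4 × C (aromatic): 1 H each → 4
  2 × C (aromatic): no H
  Total hydrogens = 12.
Molecular formula: C10H12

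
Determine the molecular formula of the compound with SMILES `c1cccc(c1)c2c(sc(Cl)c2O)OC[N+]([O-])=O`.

C11H8ClNO4S

Heavy atoms from the SMILES: 11 C, 1 Cl, 1 N, 4 O, 1 S.
Implicit hydrogens by atom environment:
  5 × C (aromatic): 1 H each → 5
  5 × C (aromatic): no H
  2 × O: no H
  1 × C: 2 H
  1 × Cl: no H
  1 × N (charge +1): no H
  1 × O: 1 H
  1 × O (charge -1): no H
  1 × S (aromatic): no H
  Total hydrogens = 8.
Molecular formula: C11H8ClNO4S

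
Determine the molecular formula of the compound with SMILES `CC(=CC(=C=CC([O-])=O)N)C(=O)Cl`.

C8H7ClNO3-

Heavy atoms from the SMILES: 8 C, 1 Cl, 1 N, 3 O.
Implicit hydrogens by atom environment:
  5 × C: no H
  2 × C: 1 H each → 2
  2 × O: no H
  1 × C: 3 H
  1 × Cl: no H
  1 × N: 2 H
  1 × O (charge -1): no H
  Total hydrogens = 7.
Net charge -1.
Molecular formula: C8H7ClNO3-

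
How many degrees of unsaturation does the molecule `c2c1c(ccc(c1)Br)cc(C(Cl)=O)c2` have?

Molecular formula from the SMILES: C11H6BrClO.
DoU = (2C + 2 + N − H − X)/2 = (2·11 + 2 + 0 − 6 − 2)/2 = 16/2 = 8.
(Structurally: 2 ring(s) + 6 π bond(s) = 8.)

8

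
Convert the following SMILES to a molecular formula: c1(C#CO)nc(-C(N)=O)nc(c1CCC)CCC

C13H17N3O2

Heavy atoms from the SMILES: 13 C, 3 N, 2 O.
Implicit hydrogens by atom environment:
  4 × C: 2 H each → 8
  4 × C (aromatic): no H
  3 × C: no H
  2 × C: 3 H each → 6
  2 × N (aromatic): no H
  1 × N: 2 H
  1 × O: 1 H
  1 × O: no H
  Total hydrogens = 17.
Molecular formula: C13H17N3O2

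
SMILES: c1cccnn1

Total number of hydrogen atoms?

4

Hydrogens are implicit in SMILES; fill each atom to its normal valence:
  4 × C (aromatic): 1 H each → 4
  2 × N (aromatic): no H
  Total hydrogens = 4.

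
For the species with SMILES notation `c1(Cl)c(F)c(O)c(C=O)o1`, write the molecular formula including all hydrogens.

C5H2ClFO3

Heavy atoms from the SMILES: 5 C, 1 Cl, 1 F, 3 O.
Implicit hydrogens by atom environment:
  4 × C (aromatic): no H
  1 × C: 1 H
  1 × Cl: no H
  1 × F: no H
  1 × O: 1 H
  1 × O (aromatic): no H
  1 × O: no H
  Total hydrogens = 2.
Molecular formula: C5H2ClFO3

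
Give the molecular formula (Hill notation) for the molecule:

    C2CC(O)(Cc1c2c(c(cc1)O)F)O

Heavy atoms from the SMILES: 10 C, 1 F, 3 O.
Implicit hydrogens by atom environment:
  4 × C (aromatic): no H
  3 × C: 2 H each → 6
  3 × O: 1 H each → 3
  2 × C (aromatic): 1 H each → 2
  1 × C: no H
  1 × F: no H
  Total hydrogens = 11.
Molecular formula: C10H11FO3

C10H11FO3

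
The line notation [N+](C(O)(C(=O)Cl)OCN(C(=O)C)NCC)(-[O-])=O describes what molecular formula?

C7H12ClN3O6

Heavy atoms from the SMILES: 7 C, 1 Cl, 3 N, 6 O.
Implicit hydrogens by atom environment:
  4 × O: no H
  3 × C: no H
  2 × C: 3 H each → 6
  2 × C: 2 H each → 4
  1 × Cl: no H
  1 × N: 1 H
  1 × N: no H
  1 × N (charge +1): no H
  1 × O: 1 H
  1 × O (charge -1): no H
  Total hydrogens = 12.
Molecular formula: C7H12ClN3O6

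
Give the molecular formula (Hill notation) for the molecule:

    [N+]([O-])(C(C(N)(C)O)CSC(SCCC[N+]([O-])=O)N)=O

C8H18N4O5S2

Heavy atoms from the SMILES: 8 C, 4 N, 5 O, 2 S.
Implicit hydrogens by atom environment:
  4 × C: 2 H each → 8
  2 × C: 1 H each → 2
  2 × N: 2 H each → 4
  2 × N (charge +1): no H
  2 × O: no H
  2 × O (charge -1): no H
  2 × S: no H
  1 × C: 3 H
  1 × C: no H
  1 × O: 1 H
  Total hydrogens = 18.
Molecular formula: C8H18N4O5S2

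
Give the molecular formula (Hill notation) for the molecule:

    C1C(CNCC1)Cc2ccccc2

Heavy atoms from the SMILES: 12 C, 1 N.
Implicit hydrogens by atom environment:
  5 × C: 2 H each → 10
  5 × C (aromatic): 1 H each → 5
  1 × C: 1 H
  1 × C (aromatic): no H
  1 × N: 1 H
  Total hydrogens = 17.
Molecular formula: C12H17N

C12H17N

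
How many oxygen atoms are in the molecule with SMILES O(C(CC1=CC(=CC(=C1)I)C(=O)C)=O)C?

3

The symbol for oxygen appears 3 times in the SMILES.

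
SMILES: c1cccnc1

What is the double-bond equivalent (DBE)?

4

Molecular formula from the SMILES: C5H5N.
DoU = (2C + 2 + N − H − X)/2 = (2·5 + 2 + 1 − 5 − 0)/2 = 8/2 = 4.
(Structurally: 1 ring(s) + 3 π bond(s) = 4.)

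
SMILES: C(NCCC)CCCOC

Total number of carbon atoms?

The symbol for carbon appears 8 times in the SMILES.

8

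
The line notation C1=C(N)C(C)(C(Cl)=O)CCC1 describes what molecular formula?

Heavy atoms from the SMILES: 8 C, 1 Cl, 1 N, 1 O.
Implicit hydrogens by atom environment:
  3 × C: 2 H each → 6
  3 × C: no H
  1 × C: 3 H
  1 × C: 1 H
  1 × Cl: no H
  1 × N: 2 H
  1 × O: no H
  Total hydrogens = 12.
Molecular formula: C8H12ClNO

C8H12ClNO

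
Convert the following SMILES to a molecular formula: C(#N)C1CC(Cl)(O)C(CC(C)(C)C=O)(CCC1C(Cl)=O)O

Heavy atoms from the SMILES: 14 C, 2 Cl, 1 N, 4 O.
Implicit hydrogens by atom environment:
  5 × C: no H
  4 × C: 2 H each → 8
  3 × C: 1 H each → 3
  2 × C: 3 H each → 6
  2 × Cl: no H
  2 × O: 1 H each → 2
  2 × O: no H
  1 × N: no H
  Total hydrogens = 19.
Molecular formula: C14H19Cl2NO4

C14H19Cl2NO4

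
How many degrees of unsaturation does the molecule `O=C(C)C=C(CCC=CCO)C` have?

3

Molecular formula from the SMILES: C10H16O2.
DoU = (2C + 2 + N − H − X)/2 = (2·10 + 2 + 0 − 16 − 0)/2 = 6/2 = 3.
(Structurally: 0 ring(s) + 3 π bond(s) = 3.)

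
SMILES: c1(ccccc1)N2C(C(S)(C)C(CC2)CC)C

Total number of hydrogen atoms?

23

Hydrogens are implicit in SMILES; fill each atom to its normal valence:
  5 × C (aromatic): 1 H each → 5
  3 × C: 3 H each → 9
  3 × C: 2 H each → 6
  2 × C: 1 H each → 2
  1 × C: no H
  1 × C (aromatic): no H
  1 × N: no H
  1 × S: 1 H
  Total hydrogens = 23.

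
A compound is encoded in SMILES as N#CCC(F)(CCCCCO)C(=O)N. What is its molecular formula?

Heavy atoms from the SMILES: 9 C, 1 F, 2 N, 2 O.
Implicit hydrogens by atom environment:
  6 × C: 2 H each → 12
  3 × C: no H
  1 × F: no H
  1 × N: 2 H
  1 × N: no H
  1 × O: 1 H
  1 × O: no H
  Total hydrogens = 15.
Molecular formula: C9H15FN2O2

C9H15FN2O2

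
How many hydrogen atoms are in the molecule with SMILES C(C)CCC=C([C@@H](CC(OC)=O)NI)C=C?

Hydrogens are implicit in SMILES; fill each atom to its normal valence:
  5 × C: 2 H each → 10
  3 × C: 1 H each → 3
  2 × C: 3 H each → 6
  2 × C: no H
  2 × O: no H
  1 × I: no H
  1 × N: 1 H
  Total hydrogens = 20.

20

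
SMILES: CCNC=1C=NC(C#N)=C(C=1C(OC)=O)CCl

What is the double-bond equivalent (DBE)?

Molecular formula from the SMILES: C11H12ClN3O2.
DoU = (2C + 2 + N − H − X)/2 = (2·11 + 2 + 3 − 12 − 1)/2 = 14/2 = 7.
(Structurally: 1 ring(s) + 6 π bond(s) = 7.)

7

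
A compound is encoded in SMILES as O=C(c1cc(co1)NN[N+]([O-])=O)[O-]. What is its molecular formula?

Heavy atoms from the SMILES: 5 C, 3 N, 5 O.
Implicit hydrogens by atom environment:
  2 × C (aromatic): 1 H each → 2
  2 × C (aromatic): no H
  2 × N: 1 H each → 2
  2 × O: no H
  2 × O (charge -1): no H
  1 × C: no H
  1 × N (charge +1): no H
  1 × O (aromatic): no H
  Total hydrogens = 4.
Net charge -1.
Molecular formula: C5H4N3O5-

C5H4N3O5-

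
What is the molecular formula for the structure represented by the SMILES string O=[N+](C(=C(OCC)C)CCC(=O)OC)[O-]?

Heavy atoms from the SMILES: 9 C, 1 N, 5 O.
Implicit hydrogens by atom environment:
  4 × O: no H
  3 × C: 3 H each → 9
  3 × C: 2 H each → 6
  3 × C: no H
  1 × N (charge +1): no H
  1 × O (charge -1): no H
  Total hydrogens = 15.
Molecular formula: C9H15NO5

C9H15NO5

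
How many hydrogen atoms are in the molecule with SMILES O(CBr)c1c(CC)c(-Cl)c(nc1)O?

9

Hydrogens are implicit in SMILES; fill each atom to its normal valence:
  4 × C (aromatic): no H
  2 × C: 2 H each → 4
  1 × Br: no H
  1 × C: 3 H
  1 × C (aromatic): 1 H
  1 × Cl: no H
  1 × N (aromatic): no H
  1 × O: 1 H
  1 × O: no H
  Total hydrogens = 9.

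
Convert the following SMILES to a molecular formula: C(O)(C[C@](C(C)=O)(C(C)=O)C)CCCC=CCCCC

Heavy atoms from the SMILES: 17 C, 3 O.
Implicit hydrogens by atom environment:
  7 × C: 2 H each → 14
  4 × C: 3 H each → 12
  3 × C: 1 H each → 3
  3 × C: no H
  2 × O: no H
  1 × O: 1 H
  Total hydrogens = 30.
Molecular formula: C17H30O3

C17H30O3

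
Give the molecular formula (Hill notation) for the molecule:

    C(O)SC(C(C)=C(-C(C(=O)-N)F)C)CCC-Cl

C11H19ClFNO2S

Heavy atoms from the SMILES: 11 C, 1 Cl, 1 F, 1 N, 2 O, 1 S.
Implicit hydrogens by atom environment:
  4 × C: 2 H each → 8
  3 × C: no H
  2 × C: 3 H each → 6
  2 × C: 1 H each → 2
  1 × Cl: no H
  1 × F: no H
  1 × N: 2 H
  1 × O: 1 H
  1 × O: no H
  1 × S: no H
  Total hydrogens = 19.
Molecular formula: C11H19ClFNO2S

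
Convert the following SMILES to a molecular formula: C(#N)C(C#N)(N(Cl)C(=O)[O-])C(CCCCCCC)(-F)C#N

C13H15ClFN4O2-

Heavy atoms from the SMILES: 13 C, 1 Cl, 1 F, 4 N, 2 O.
Implicit hydrogens by atom environment:
  6 × C: 2 H each → 12
  6 × C: no H
  4 × N: no H
  1 × C: 3 H
  1 × Cl: no H
  1 × F: no H
  1 × O: no H
  1 × O (charge -1): no H
  Total hydrogens = 15.
Net charge -1.
Molecular formula: C13H15ClFN4O2-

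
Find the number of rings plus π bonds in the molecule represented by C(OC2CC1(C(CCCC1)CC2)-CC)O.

Molecular formula from the SMILES: C13H24O2.
DoU = (2C + 2 + N − H − X)/2 = (2·13 + 2 + 0 − 24 − 0)/2 = 4/2 = 2.
(Structurally: 2 ring(s) + 0 π bond(s) = 2.)

2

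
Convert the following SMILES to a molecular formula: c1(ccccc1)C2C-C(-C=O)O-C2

C11H12O2

Heavy atoms from the SMILES: 11 C, 2 O.
Implicit hydrogens by atom environment:
  5 × C (aromatic): 1 H each → 5
  3 × C: 1 H each → 3
  2 × C: 2 H each → 4
  2 × O: no H
  1 × C (aromatic): no H
  Total hydrogens = 12.
Molecular formula: C11H12O2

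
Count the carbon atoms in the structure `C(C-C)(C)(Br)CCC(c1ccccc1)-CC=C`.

16

The symbol for carbon appears 16 times in the SMILES. Lowercase c denotes aromatic carbon and counts toward C.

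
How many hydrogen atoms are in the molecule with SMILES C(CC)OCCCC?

Hydrogens are implicit in SMILES; fill each atom to its normal valence:
  5 × C: 2 H each → 10
  2 × C: 3 H each → 6
  1 × O: no H
  Total hydrogens = 16.

16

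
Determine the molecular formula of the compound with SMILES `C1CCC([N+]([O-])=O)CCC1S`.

C7H13NO2S

Heavy atoms from the SMILES: 7 C, 1 N, 2 O, 1 S.
Implicit hydrogens by atom environment:
  5 × C: 2 H each → 10
  2 × C: 1 H each → 2
  1 × N (charge +1): no H
  1 × O: no H
  1 × O (charge -1): no H
  1 × S: 1 H
  Total hydrogens = 13.
Molecular formula: C7H13NO2S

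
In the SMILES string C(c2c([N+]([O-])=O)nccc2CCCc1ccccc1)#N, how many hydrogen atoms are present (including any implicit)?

Hydrogens are implicit in SMILES; fill each atom to its normal valence:
  7 × C (aromatic): 1 H each → 7
  4 × C (aromatic): no H
  3 × C: 2 H each → 6
  1 × C: no H
  1 × N (aromatic): no H
  1 × N: no H
  1 × N (charge +1): no H
  1 × O: no H
  1 × O (charge -1): no H
  Total hydrogens = 13.

13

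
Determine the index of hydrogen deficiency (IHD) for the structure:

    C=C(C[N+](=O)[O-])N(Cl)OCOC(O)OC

Molecular formula from the SMILES: C6H11ClN2O6.
DoU = (2C + 2 + N − H − X)/2 = (2·6 + 2 + 2 − 11 − 1)/2 = 4/2 = 2.
(Structurally: 0 ring(s) + 2 π bond(s) = 2.)

2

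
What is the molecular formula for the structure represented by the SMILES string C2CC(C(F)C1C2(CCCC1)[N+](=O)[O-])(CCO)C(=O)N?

Heavy atoms from the SMILES: 13 C, 1 F, 2 N, 4 O.
Implicit hydrogens by atom environment:
  8 × C: 2 H each → 16
  3 × C: no H
  2 × C: 1 H each → 2
  2 × O: no H
  1 × F: no H
  1 × N: 2 H
  1 × N (charge +1): no H
  1 × O: 1 H
  1 × O (charge -1): no H
  Total hydrogens = 21.
Molecular formula: C13H21FN2O4

C13H21FN2O4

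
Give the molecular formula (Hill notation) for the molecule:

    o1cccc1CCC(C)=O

C8H10O2

Heavy atoms from the SMILES: 8 C, 2 O.
Implicit hydrogens by atom environment:
  3 × C (aromatic): 1 H each → 3
  2 × C: 2 H each → 4
  1 × C: 3 H
  1 × C (aromatic): no H
  1 × C: no H
  1 × O (aromatic): no H
  1 × O: no H
  Total hydrogens = 10.
Molecular formula: C8H10O2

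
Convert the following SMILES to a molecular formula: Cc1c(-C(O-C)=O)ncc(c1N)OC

Heavy atoms from the SMILES: 9 C, 2 N, 3 O.
Implicit hydrogens by atom environment:
  4 × C (aromatic): no H
  3 × C: 3 H each → 9
  3 × O: no H
  1 × C (aromatic): 1 H
  1 × C: no H
  1 × N: 2 H
  1 × N (aromatic): no H
  Total hydrogens = 12.
Molecular formula: C9H12N2O3

C9H12N2O3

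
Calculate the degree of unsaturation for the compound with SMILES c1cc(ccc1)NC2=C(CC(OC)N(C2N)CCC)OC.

6

Molecular formula from the SMILES: C16H25N3O2.
DoU = (2C + 2 + N − H − X)/2 = (2·16 + 2 + 3 − 25 − 0)/2 = 12/2 = 6.
(Structurally: 2 ring(s) + 4 π bond(s) = 6.)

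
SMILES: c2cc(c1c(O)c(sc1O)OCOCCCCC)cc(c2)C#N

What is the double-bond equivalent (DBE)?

Molecular formula from the SMILES: C17H19NO4S.
DoU = (2C + 2 + N − H − X)/2 = (2·17 + 2 + 1 − 19 − 0)/2 = 18/2 = 9.
(Structurally: 2 ring(s) + 7 π bond(s) = 9.)

9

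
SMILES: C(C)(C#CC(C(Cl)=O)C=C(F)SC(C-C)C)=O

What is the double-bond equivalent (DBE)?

Molecular formula from the SMILES: C12H14ClFO2S.
DoU = (2C + 2 + N − H − X)/2 = (2·12 + 2 + 0 − 14 − 2)/2 = 10/2 = 5.
(Structurally: 0 ring(s) + 5 π bond(s) = 5.)

5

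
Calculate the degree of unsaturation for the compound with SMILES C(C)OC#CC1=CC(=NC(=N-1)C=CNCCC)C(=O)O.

Molecular formula from the SMILES: C14H17N3O3.
DoU = (2C + 2 + N − H − X)/2 = (2·14 + 2 + 3 − 17 − 0)/2 = 16/2 = 8.
(Structurally: 1 ring(s) + 7 π bond(s) = 8.)

8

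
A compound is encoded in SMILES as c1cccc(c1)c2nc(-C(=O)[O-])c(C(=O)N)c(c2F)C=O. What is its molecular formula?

Heavy atoms from the SMILES: 14 C, 1 F, 2 N, 4 O.
Implicit hydrogens by atom environment:
  6 × C (aromatic): no H
  5 × C (aromatic): 1 H each → 5
  3 × O: no H
  2 × C: no H
  1 × C: 1 H
  1 × F: no H
  1 × N: 2 H
  1 × N (aromatic): no H
  1 × O (charge -1): no H
  Total hydrogens = 8.
Net charge -1.
Molecular formula: C14H8FN2O4-

C14H8FN2O4-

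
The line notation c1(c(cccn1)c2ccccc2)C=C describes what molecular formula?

Heavy atoms from the SMILES: 13 C, 1 N.
Implicit hydrogens by atom environment:
  8 × C (aromatic): 1 H each → 8
  3 × C (aromatic): no H
  1 × C: 2 H
  1 × C: 1 H
  1 × N (aromatic): no H
  Total hydrogens = 11.
Molecular formula: C13H11N

C13H11N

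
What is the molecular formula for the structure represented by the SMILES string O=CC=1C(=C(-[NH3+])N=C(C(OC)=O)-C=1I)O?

C8H8IN2O4+

Heavy atoms from the SMILES: 8 C, 1 I, 2 N, 4 O.
Implicit hydrogens by atom environment:
  5 × C (aromatic): no H
  3 × O: no H
  1 × C: 3 H
  1 × C: 1 H
  1 × C: no H
  1 × I: no H
  1 × N (charge +1): 3 H
  1 × N (aromatic): no H
  1 × O: 1 H
  Total hydrogens = 8.
Net charge +1.
Molecular formula: C8H8IN2O4+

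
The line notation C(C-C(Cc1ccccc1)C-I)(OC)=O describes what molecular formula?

Heavy atoms from the SMILES: 12 C, 1 I, 2 O.
Implicit hydrogens by atom environment:
  5 × C (aromatic): 1 H each → 5
  3 × C: 2 H each → 6
  2 × O: no H
  1 × C: 3 H
  1 × C: 1 H
  1 × C: no H
  1 × C (aromatic): no H
  1 × I: no H
  Total hydrogens = 15.
Molecular formula: C12H15IO2

C12H15IO2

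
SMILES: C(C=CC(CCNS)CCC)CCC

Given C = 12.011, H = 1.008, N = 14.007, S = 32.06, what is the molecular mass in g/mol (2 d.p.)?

215.40

Molecular formula: C12H25NS.
M = 12×12.011 + 25×1.008 + 1×14.007 + 1×32.06 = 215.40 g/mol.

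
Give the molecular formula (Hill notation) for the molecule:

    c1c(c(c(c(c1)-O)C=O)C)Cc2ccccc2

C15H14O2

Heavy atoms from the SMILES: 15 C, 2 O.
Implicit hydrogens by atom environment:
  7 × C (aromatic): 1 H each → 7
  5 × C (aromatic): no H
  1 × C: 3 H
  1 × C: 2 H
  1 × C: 1 H
  1 × O: 1 H
  1 × O: no H
  Total hydrogens = 14.
Molecular formula: C15H14O2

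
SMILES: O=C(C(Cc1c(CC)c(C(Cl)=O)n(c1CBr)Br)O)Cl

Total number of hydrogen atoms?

11

Hydrogens are implicit in SMILES; fill each atom to its normal valence:
  4 × C (aromatic): no H
  3 × C: 2 H each → 6
  2 × Br: no H
  2 × C: no H
  2 × Cl: no H
  2 × O: no H
  1 × C: 3 H
  1 × C: 1 H
  1 × N (aromatic): no H
  1 × O: 1 H
  Total hydrogens = 11.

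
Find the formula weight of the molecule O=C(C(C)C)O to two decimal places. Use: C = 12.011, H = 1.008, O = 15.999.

Molecular formula: C4H8O2.
M = 4×12.011 + 8×1.008 + 2×15.999 = 88.11 g/mol.

88.11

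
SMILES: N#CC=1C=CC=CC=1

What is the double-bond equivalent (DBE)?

6

Molecular formula from the SMILES: C7H5N.
DoU = (2C + 2 + N − H − X)/2 = (2·7 + 2 + 1 − 5 − 0)/2 = 12/2 = 6.
(Structurally: 1 ring(s) + 5 π bond(s) = 6.)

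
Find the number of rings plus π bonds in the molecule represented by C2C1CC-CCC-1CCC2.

2

Molecular formula from the SMILES: C10H18.
DoU = (2C + 2 + N − H − X)/2 = (2·10 + 2 + 0 − 18 − 0)/2 = 4/2 = 2.
(Structurally: 2 ring(s) + 0 π bond(s) = 2.)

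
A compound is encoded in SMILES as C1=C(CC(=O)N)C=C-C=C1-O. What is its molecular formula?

C8H9NO2

Heavy atoms from the SMILES: 8 C, 1 N, 2 O.
Implicit hydrogens by atom environment:
  4 × C (aromatic): 1 H each → 4
  2 × C (aromatic): no H
  1 × C: 2 H
  1 × C: no H
  1 × N: 2 H
  1 × O: 1 H
  1 × O: no H
  Total hydrogens = 9.
Molecular formula: C8H9NO2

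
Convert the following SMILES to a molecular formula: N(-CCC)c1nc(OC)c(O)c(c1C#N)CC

C12H17N3O2

Heavy atoms from the SMILES: 12 C, 3 N, 2 O.
Implicit hydrogens by atom environment:
  5 × C (aromatic): no H
  3 × C: 3 H each → 9
  3 × C: 2 H each → 6
  1 × C: no H
  1 × N: 1 H
  1 × N (aromatic): no H
  1 × N: no H
  1 × O: 1 H
  1 × O: no H
  Total hydrogens = 17.
Molecular formula: C12H17N3O2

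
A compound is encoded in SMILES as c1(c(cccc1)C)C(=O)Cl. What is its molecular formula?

Heavy atoms from the SMILES: 8 C, 1 Cl, 1 O.
Implicit hydrogens by atom environment:
  4 × C (aromatic): 1 H each → 4
  2 × C (aromatic): no H
  1 × C: 3 H
  1 × C: no H
  1 × Cl: no H
  1 × O: no H
  Total hydrogens = 7.
Molecular formula: C8H7ClO

C8H7ClO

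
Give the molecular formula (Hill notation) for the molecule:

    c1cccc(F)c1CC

Heavy atoms from the SMILES: 8 C, 1 F.
Implicit hydrogens by atom environment:
  4 × C (aromatic): 1 H each → 4
  2 × C (aromatic): no H
  1 × C: 3 H
  1 × C: 2 H
  1 × F: no H
  Total hydrogens = 9.
Molecular formula: C8H9F

C8H9F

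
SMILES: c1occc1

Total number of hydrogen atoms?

Hydrogens are implicit in SMILES; fill each atom to its normal valence:
  4 × C (aromatic): 1 H each → 4
  1 × O (aromatic): no H
  Total hydrogens = 4.

4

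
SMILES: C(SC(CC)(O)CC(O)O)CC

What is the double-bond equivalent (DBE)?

0

Molecular formula from the SMILES: C8H18O3S.
DoU = (2C + 2 + N − H − X)/2 = (2·8 + 2 + 0 − 18 − 0)/2 = 0/2 = 0.
(Structurally: 0 ring(s) + 0 π bond(s) = 0.)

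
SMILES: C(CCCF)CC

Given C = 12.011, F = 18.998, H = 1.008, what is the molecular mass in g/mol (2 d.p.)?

104.17

Molecular formula: C6H13F.
M = 6×12.011 + 1×18.998 + 13×1.008 = 104.17 g/mol.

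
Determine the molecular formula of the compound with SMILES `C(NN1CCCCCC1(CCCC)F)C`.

Heavy atoms from the SMILES: 12 C, 1 F, 2 N.
Implicit hydrogens by atom environment:
  9 × C: 2 H each → 18
  2 × C: 3 H each → 6
  1 × C: no H
  1 × F: no H
  1 × N: 1 H
  1 × N: no H
  Total hydrogens = 25.
Molecular formula: C12H25FN2

C12H25FN2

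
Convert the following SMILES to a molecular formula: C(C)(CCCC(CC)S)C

Heavy atoms from the SMILES: 9 C, 1 S.
Implicit hydrogens by atom environment:
  4 × C: 2 H each → 8
  3 × C: 3 H each → 9
  2 × C: 1 H each → 2
  1 × S: 1 H
  Total hydrogens = 20.
Molecular formula: C9H20S

C9H20S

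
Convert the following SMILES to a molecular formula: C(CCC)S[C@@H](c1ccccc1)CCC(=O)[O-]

Heavy atoms from the SMILES: 14 C, 2 O, 1 S.
Implicit hydrogens by atom environment:
  5 × C: 2 H each → 10
  5 × C (aromatic): 1 H each → 5
  1 × C: 3 H
  1 × C: 1 H
  1 × C: no H
  1 × C (aromatic): no H
  1 × O: no H
  1 × O (charge -1): no H
  1 × S: no H
  Total hydrogens = 19.
Net charge -1.
Molecular formula: C14H19O2S-

C14H19O2S-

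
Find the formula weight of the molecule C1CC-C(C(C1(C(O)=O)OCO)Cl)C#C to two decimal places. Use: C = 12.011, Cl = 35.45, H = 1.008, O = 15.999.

Molecular formula: C10H13ClO4.
M = 10×12.011 + 1×35.45 + 13×1.008 + 4×15.999 = 232.66 g/mol.

232.66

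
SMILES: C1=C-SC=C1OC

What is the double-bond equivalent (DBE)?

3

Molecular formula from the SMILES: C5H6OS.
DoU = (2C + 2 + N − H − X)/2 = (2·5 + 2 + 0 − 6 − 0)/2 = 6/2 = 3.
(Structurally: 1 ring(s) + 2 π bond(s) = 3.)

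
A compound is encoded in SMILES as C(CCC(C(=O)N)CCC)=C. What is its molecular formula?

Heavy atoms from the SMILES: 9 C, 1 N, 1 O.
Implicit hydrogens by atom environment:
  5 × C: 2 H each → 10
  2 × C: 1 H each → 2
  1 × C: 3 H
  1 × C: no H
  1 × N: 2 H
  1 × O: no H
  Total hydrogens = 17.
Molecular formula: C9H17NO

C9H17NO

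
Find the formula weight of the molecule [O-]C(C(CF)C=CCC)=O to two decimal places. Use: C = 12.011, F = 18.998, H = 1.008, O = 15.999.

145.15

Molecular formula: C7H10FO2-.
M = 7×12.011 + 1×18.998 + 10×1.008 + 2×15.999 = 145.15 g/mol.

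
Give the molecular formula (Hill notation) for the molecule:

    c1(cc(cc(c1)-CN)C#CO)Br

Heavy atoms from the SMILES: 1 Br, 9 C, 1 N, 1 O.
Implicit hydrogens by atom environment:
  3 × C (aromatic): 1 H each → 3
  3 × C (aromatic): no H
  2 × C: no H
  1 × Br: no H
  1 × C: 2 H
  1 × N: 2 H
  1 × O: 1 H
  Total hydrogens = 8.
Molecular formula: C9H8BrNO

C9H8BrNO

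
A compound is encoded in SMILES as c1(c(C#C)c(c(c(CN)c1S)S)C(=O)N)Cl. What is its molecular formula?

C10H9ClN2OS2

Heavy atoms from the SMILES: 10 C, 1 Cl, 2 N, 1 O, 2 S.
Implicit hydrogens by atom environment:
  6 × C (aromatic): no H
  2 × C: no H
  2 × N: 2 H each → 4
  2 × S: 1 H each → 2
  1 × C: 2 H
  1 × C: 1 H
  1 × Cl: no H
  1 × O: no H
  Total hydrogens = 9.
Molecular formula: C10H9ClN2OS2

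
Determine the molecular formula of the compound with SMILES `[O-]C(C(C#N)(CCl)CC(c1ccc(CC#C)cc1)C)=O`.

C16H15ClNO2-

Heavy atoms from the SMILES: 16 C, 1 Cl, 1 N, 2 O.
Implicit hydrogens by atom environment:
  4 × C (aromatic): 1 H each → 4
  4 × C: no H
  3 × C: 2 H each → 6
  2 × C: 1 H each → 2
  2 × C (aromatic): no H
  1 × C: 3 H
  1 × Cl: no H
  1 × N: no H
  1 × O: no H
  1 × O (charge -1): no H
  Total hydrogens = 15.
Net charge -1.
Molecular formula: C16H15ClNO2-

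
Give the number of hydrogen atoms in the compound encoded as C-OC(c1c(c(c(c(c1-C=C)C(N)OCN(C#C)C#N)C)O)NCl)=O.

17

Hydrogens are implicit in SMILES; fill each atom to its normal valence:
  6 × C (aromatic): no H
  3 × C: 1 H each → 3
  3 × C: no H
  3 × O: no H
  2 × C: 3 H each → 6
  2 × C: 2 H each → 4
  2 × N: no H
  1 × Cl: no H
  1 × N: 2 H
  1 × N: 1 H
  1 × O: 1 H
  Total hydrogens = 17.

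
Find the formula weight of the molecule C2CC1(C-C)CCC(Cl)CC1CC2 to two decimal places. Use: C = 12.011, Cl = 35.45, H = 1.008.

200.75

Molecular formula: C12H21Cl.
M = 12×12.011 + 1×35.45 + 21×1.008 = 200.75 g/mol.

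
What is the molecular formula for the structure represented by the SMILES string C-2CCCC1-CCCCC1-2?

Heavy atoms from the SMILES: 10 C.
Implicit hydrogens by atom environment:
  8 × C: 2 H each → 16
  2 × C: 1 H each → 2
  Total hydrogens = 18.
Molecular formula: C10H18

C10H18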